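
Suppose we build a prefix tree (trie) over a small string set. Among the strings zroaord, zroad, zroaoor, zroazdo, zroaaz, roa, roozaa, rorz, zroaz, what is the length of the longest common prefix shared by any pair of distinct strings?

5

The deepest shared node is where two words last agree before diverging.
e.g. "zroaoor" and "zroaord" share the prefix "zroao" of length 5; no pair shares a longer one.
Longest shared-prefix length: 5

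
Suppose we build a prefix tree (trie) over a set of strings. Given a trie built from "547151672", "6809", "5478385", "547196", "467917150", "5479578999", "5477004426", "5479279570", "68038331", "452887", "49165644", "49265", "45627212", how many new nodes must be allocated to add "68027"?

Walking "68027" from the root, the first 3 characters ("680") follow existing edges; "2" is the first miss.
New nodes needed: |"68027"| − 3 = 5 − 3 = 2.

2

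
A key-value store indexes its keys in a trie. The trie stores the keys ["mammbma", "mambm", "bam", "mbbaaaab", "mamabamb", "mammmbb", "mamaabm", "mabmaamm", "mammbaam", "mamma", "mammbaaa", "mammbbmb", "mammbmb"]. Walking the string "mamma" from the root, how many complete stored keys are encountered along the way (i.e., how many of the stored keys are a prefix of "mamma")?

Check each prefix of "mamma" against the stored set — each match is an end-marker on the path.
Prefixes of the query that are stored words: "mamma"
Count: 1

1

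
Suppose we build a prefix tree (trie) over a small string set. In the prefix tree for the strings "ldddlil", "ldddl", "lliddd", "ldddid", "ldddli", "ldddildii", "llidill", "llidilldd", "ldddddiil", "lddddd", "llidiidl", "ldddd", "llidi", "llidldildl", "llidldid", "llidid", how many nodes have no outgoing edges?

Leaves are exactly the stored words that no other stored word extends.
Those words: "ldddddiil", "ldddid", "ldddildii", "ldddlil", "lliddd", "llidid", "llidiidl", "llidilldd", "llidldid", "llidldildl"
Leaf count: 10

10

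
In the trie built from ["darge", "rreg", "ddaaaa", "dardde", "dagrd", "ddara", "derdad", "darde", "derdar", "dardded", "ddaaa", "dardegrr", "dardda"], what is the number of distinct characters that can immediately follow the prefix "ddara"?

0

The children of the "ddara" node are the distinct next characters among strings starting with "ddara".
No stored string extends past "ddara".
That node has 0 child edges.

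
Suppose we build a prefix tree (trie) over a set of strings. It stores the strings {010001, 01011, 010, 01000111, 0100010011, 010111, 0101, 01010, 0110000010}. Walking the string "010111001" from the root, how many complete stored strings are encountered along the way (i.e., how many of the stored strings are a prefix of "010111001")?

4

Walk "010111001" from the root; an end-of-word marker is hit whenever a stored word is a prefix of "010111001".
Prefixes of the query that are stored words: "010", "0101", "01011", "010111"
Count: 4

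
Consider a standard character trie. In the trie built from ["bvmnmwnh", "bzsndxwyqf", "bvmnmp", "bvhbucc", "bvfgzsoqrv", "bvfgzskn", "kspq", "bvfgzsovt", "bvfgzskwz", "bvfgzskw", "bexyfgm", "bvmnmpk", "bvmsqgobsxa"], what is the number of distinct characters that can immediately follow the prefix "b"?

3

The children of the "b" node are the distinct next characters among strings starting with "b".
Distinct next characters after "b": e, v, z.
That node has 3 child edges.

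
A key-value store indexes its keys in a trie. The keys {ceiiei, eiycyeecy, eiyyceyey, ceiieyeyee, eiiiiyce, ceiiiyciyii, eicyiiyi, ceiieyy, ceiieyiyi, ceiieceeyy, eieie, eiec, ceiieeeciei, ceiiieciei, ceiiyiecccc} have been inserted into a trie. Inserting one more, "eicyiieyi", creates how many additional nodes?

3

The longest prefix of "eicyiieyi" already in the trie is "eicyii" (length 6).
Each of the 3 remaining characters creates one node.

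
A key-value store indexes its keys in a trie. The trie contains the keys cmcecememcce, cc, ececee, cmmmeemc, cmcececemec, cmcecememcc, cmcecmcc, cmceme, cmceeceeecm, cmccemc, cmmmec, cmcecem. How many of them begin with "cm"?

Filter for entries beginning with "cm":
Words under "cm": cmccemc, cmcececemec, cmcecem, cmcecememcc, cmcecememcce, cmcecmcc, cmceeceeecm, cmceme, cmmmec, cmmmeemc
Count: 10

10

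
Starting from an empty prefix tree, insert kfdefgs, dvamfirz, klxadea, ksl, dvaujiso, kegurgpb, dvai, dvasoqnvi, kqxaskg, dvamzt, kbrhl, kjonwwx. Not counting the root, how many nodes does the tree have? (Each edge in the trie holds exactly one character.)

60

For each word, the new-node count is its length minus the longest prefix already in the trie:
  "kfdefgs" → 7 new (k, f, d, e, f, g, s)
  "dvamfirz" → 8 new (d, v, a, m, f, i, r, z)
  "klxadea" → prefix "k" already present; 6 new (l, x, a, d, e, a)
  "ksl" → prefix "k" already present; 2 new (s, l)
  "dvaujiso" → prefix "dva" already present; 5 new (u, j, i, s, o)
  "kegurgpb" → prefix "k" already present; 7 new (e, g, u, r, g, p, b)
  "dvai" → prefix "dva" already present; 1 new (i)
  "dvasoqnvi" → prefix "dva" already present; 6 new (s, o, q, n, v, i)
  "kqxaskg" → prefix "k" already present; 6 new (q, x, a, s, k, g)
  "dvamzt" → prefix "dvam" already present; 2 new (z, t)
  "kbrhl" → prefix "k" already present; 4 new (b, r, h, l)
  "kjonwwx" → prefix "k" already present; 6 new (j, o, n, w, w, x)
Total nodes = 7 + 8 + 6 + 2 + 5 + 7 + 1 + 6 + 6 + 2 + 4 + 6 = 60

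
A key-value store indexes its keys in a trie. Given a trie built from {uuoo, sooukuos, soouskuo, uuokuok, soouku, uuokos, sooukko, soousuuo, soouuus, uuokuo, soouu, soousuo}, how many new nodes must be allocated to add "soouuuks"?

2

The longest prefix of "soouuuks" already in the trie is "soouuu" (length 6).
New nodes needed: |"soouuuks"| − 6 = 8 − 6 = 2.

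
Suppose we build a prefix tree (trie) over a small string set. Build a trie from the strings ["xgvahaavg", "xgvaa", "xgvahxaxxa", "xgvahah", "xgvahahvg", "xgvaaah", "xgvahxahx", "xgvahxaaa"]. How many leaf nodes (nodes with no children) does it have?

Leaves are exactly the stored words that no other stored word extends.
Those words: "xgvaaah", "xgvahaavg", "xgvahahvg", "xgvahxaaa", "xgvahxahx", "xgvahxaxxa"
Leaf count: 6

6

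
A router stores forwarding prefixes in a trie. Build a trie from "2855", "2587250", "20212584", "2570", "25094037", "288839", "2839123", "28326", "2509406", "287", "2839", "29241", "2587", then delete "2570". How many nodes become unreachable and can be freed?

2

After clearing the end-marker at "2570", prune upward until reaching a node still needed by another word.
The suffix "70" (2 nodes) is used only by "2570"; the node for "25" still has the child "8", so pruning stops there.
Nodes removed: 2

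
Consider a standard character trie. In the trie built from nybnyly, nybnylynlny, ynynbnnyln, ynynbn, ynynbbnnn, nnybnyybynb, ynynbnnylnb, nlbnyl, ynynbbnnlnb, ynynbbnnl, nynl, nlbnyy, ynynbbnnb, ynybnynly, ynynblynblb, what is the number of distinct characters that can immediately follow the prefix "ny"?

2

The children of the "ny" node are the distinct next characters among strings starting with "ny".
Distinct next characters after "ny": b, n.
That node has 2 child edges.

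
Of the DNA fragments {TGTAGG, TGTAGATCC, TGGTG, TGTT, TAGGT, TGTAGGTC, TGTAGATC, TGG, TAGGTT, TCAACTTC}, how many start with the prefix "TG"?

Traverse to the node for "TG", then collect every word in that subtree.
Matches: "TGG", "TGGTG", "TGTAGATC", "TGTAGATCC", "TGTAGG", "TGTAGGTC", "TGTT"
Count: 7

7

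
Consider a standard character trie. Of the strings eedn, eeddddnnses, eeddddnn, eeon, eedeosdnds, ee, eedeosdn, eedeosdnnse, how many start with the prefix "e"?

Filter for entries beginning with "e":
Words under "e": ee, eeddddnn, eeddddnnses, eedeosdn, eedeosdnds, eedeosdnnse, eedn, eeon
Count: 8

8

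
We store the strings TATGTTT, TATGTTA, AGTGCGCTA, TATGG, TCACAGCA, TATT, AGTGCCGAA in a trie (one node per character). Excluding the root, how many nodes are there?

30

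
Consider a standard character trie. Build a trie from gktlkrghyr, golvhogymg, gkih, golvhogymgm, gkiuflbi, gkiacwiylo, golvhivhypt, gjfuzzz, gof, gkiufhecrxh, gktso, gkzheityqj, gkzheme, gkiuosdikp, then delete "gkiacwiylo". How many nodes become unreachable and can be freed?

7

Walk "gkiacwiylo" from the leaf back toward the root, removing each node that no remaining word uses.
The suffix "acwiylo" (7 nodes) is used only by "gkiacwiylo"; the node for "gki" still has the child "h", so pruning stops there.
Nodes removed: 7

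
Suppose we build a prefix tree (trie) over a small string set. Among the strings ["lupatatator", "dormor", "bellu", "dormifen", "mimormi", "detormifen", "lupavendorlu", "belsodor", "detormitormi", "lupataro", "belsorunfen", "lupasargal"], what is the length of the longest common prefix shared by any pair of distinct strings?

Look for the deepest trie node that still has at least two words in its subtree.
e.g. "detormifen" and "detormitormi" share the prefix "detormi" of length 7; no pair shares a longer one.
Longest shared-prefix length: 7

7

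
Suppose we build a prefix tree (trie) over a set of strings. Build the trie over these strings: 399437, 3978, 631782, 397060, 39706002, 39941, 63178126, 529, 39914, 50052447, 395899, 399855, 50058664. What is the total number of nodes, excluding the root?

46

Insert word by word; a character creates a node only if that edge doesn't already exist:
  "399437" → 6 new (3, 9, 9, 4, 3, 7)
  "3978" → prefix "39" already present; 2 new (7, 8)
  "631782" → 6 new (6, 3, 1, 7, 8, 2)
  "397060" → prefix "397" already present; 3 new (0, 6, 0)
  "39706002" → prefix "397060" already present; 2 new (0, 2)
  "39941" → prefix "3994" already present; 1 new (1)
  "63178126" → prefix "63178" already present; 3 new (1, 2, 6)
  "529" → 3 new (5, 2, 9)
  "39914" → prefix "399" already present; 2 new (1, 4)
  "50052447" → prefix "5" already present; 7 new (0, 0, 5, 2, 4, 4, 7)
  "395899" → prefix "39" already present; 4 new (5, 8, 9, 9)
  "399855" → prefix "399" already present; 3 new (8, 5, 5)
  "50058664" → prefix "5005" already present; 4 new (8, 6, 6, 4)
Total nodes = 6 + 2 + 6 + 3 + 2 + 1 + 3 + 3 + 2 + 7 + 4 + 3 + 4 = 46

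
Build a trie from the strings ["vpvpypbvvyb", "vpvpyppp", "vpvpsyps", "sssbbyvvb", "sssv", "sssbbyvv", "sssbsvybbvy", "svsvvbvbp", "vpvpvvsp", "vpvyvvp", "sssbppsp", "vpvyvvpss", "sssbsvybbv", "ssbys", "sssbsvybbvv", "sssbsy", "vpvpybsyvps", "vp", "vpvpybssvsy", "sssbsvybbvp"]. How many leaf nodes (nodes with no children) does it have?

16

A leaf is a node with no children — equivalently, the end of a word that is not a proper prefix of any other stored word.
Those words: "ssbys", "sssbbyvvb", "sssbppsp", "sssbsvybbvp", "sssbsvybbvv", "sssbsvybbvy", "sssbsy", "sssv", "svsvvbvbp", "vpvpsyps", "vpvpvvsp", "vpvpybssvsy", "vpvpybsyvps", "vpvpypbvvyb", "vpvpyppp", "vpvyvvpss"
Leaf count: 16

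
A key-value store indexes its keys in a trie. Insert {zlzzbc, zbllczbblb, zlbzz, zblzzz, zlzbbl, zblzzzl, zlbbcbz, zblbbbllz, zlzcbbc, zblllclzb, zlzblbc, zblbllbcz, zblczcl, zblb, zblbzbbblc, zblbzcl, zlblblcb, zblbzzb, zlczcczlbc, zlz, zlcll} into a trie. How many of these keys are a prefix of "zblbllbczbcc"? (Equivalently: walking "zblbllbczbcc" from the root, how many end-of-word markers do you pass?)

Walk "zblbllbczbcc" from the root; an end-of-word marker is hit whenever a stored word is a prefix of "zblbllbczbcc".
Prefixes of the query that are stored words: "zblb", "zblbllbcz"
Count: 2

2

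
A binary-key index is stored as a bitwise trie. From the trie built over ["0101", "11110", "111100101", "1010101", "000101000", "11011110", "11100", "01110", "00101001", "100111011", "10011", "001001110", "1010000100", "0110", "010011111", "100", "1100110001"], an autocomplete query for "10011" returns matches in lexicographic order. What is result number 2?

100111011

Words with prefix "10011", in lexicographic order: "10011", "100111011"
The 2nd is 100111011.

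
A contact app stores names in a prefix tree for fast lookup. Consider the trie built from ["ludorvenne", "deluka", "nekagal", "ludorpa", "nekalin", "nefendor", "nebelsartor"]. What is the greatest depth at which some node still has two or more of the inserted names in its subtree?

The deepest shared node is where two words last agree before diverging.
"ludorpa" and "ludorvenne" agree on "ludor" (5 characters) before diverging; nothing deeper is shared.
Longest shared-prefix length: 5

5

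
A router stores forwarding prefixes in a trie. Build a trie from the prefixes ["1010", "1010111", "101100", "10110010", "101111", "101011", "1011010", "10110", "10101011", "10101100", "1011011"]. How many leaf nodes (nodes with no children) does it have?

A leaf is a node with no children — equivalently, the end of a word that is not a proper prefix of any other stored word.
Those words: "10101011", "10101100", "1010111", "10110010", "1011010", "1011011", "101111"
Leaf count: 7

7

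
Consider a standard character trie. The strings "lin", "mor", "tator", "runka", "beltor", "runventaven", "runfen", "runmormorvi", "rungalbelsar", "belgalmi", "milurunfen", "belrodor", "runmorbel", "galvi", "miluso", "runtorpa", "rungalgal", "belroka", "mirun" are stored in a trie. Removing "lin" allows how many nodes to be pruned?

3

After clearing the end-marker at "lin", prune upward until reaching a node still needed by another word.
No other word shares any prefix with "lin", so all 3 of its nodes go.
Nodes removed: 3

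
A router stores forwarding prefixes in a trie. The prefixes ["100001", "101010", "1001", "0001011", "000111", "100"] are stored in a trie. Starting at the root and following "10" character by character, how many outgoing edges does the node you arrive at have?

The children of the "10" node are the distinct next characters among strings starting with "10".
Characters that immediately follow "10" among the stored strings: {0, 1}.
That node has 2 child edges.

2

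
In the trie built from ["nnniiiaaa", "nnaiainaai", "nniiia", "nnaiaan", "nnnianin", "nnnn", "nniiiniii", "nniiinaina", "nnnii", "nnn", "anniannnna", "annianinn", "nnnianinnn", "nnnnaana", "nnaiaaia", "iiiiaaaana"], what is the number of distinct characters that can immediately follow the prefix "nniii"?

2

The children of the "nniii" node are the distinct next characters among strings starting with "nniii".
Distinct next characters after "nniii": a, n.
That node has 2 child edges.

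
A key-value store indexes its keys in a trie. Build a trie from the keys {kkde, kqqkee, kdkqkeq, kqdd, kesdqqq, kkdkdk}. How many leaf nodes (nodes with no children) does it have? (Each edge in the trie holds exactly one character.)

Leaves are exactly the stored words that no other stored word extends.
Those words: "kdkqkeq", "kesdqqq", "kkde", "kkdkdk", "kqdd", "kqqkee"
Leaf count: 6

6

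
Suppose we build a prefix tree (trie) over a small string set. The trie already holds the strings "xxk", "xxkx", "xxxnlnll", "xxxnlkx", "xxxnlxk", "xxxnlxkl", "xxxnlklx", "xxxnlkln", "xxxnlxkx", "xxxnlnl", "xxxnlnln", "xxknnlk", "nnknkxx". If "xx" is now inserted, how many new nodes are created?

0

"xx" is already a full path in the trie; only an end-marker is added.
No new nodes are needed: 0.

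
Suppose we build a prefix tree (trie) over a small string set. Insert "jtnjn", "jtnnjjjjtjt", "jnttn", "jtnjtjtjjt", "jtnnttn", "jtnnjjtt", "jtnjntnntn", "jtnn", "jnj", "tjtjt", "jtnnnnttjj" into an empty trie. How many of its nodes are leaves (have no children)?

A leaf is a node with no children — equivalently, the end of a word that is not a proper prefix of any other stored word.
Those words: "jnj", "jnttn", "jtnjntnntn", "jtnjtjtjjt", "jtnnjjjjtjt", "jtnnjjtt", "jtnnnnttjj", "jtnnttn", "tjtjt"
Leaf count: 9

9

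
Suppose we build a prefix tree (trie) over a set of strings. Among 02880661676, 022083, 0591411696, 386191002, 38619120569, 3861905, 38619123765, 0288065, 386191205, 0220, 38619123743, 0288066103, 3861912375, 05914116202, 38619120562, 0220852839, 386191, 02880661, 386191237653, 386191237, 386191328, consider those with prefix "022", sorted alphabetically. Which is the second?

022083

DFS of the "022" subtree visits, in order: "0220", "022083", "0220852839"
The 2nd is 022083.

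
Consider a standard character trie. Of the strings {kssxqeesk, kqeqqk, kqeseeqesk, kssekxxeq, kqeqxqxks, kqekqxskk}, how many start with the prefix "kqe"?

Traverse to the node for "kqe", then collect every word in that subtree.
Words under "kqe": kqekqxskk, kqeqqk, kqeqxqxks, kqeseeqesk
Count: 4

4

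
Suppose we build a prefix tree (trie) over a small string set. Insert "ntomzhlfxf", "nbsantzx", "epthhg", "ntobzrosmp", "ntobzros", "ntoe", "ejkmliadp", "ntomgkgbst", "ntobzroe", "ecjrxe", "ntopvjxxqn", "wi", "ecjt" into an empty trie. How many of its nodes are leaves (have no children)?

12

A leaf is a node with no children — equivalently, the end of a word that is not a proper prefix of any other stored word.
Those words: "ecjrxe", "ecjt", "ejkmliadp", "epthhg", "nbsantzx", "ntobzroe", "ntobzrosmp", "ntoe", "ntomgkgbst", "ntomzhlfxf", "ntopvjxxqn", "wi"
Leaf count: 12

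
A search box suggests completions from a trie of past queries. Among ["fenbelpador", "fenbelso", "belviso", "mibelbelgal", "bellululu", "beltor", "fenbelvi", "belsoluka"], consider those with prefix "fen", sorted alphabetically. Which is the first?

fenbelpador

DFS of the "fen" subtree visits, in order: "fenbelpador", "fenbelso", "fenbelvi"
The 1st is fenbelpador.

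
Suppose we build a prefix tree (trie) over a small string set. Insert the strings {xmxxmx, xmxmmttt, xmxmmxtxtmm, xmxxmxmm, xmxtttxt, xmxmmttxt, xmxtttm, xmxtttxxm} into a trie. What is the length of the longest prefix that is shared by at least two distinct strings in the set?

Equivalently: take the maximum, over all pairs, of their longest common prefix length.
"xmxmmttt" and "xmxmmttxt" agree on "xmxmmtt" (7 characters) before diverging; nothing deeper is shared.
Longest shared-prefix length: 7

7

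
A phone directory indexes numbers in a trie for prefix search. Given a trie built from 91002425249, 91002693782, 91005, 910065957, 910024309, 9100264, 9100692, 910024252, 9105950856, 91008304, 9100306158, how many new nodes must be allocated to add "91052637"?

4

Walking "91052637" from the root, the first 4 characters ("9105") follow existing edges; "2" is the first miss.
So 8 − 4 = 4 new nodes.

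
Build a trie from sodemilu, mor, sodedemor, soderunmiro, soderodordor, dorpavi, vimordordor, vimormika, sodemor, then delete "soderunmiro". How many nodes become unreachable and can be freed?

6

After clearing the end-marker at "soderunmiro", prune upward until reaching a node still needed by another word.
The suffix "unmiro" (6 nodes) is used only by "soderunmiro"; the node for "soder" still has the child "o", so pruning stops there.
Nodes removed: 6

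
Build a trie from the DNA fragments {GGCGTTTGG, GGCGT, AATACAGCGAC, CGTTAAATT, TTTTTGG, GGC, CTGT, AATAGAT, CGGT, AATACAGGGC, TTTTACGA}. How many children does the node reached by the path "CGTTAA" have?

1

Follow the path "CGTTAA" to its node, then look at its outgoing edges.
Characters that immediately follow "CGTTAA" among the stored strings: {A}.
That node has 1 child edge.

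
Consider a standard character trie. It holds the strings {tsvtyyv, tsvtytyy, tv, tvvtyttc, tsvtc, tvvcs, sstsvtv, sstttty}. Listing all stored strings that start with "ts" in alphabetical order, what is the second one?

Words with prefix "ts", in lexicographic order: "tsvtc", "tsvtytyy", "tsvtyyv"
The 2nd is tsvtytyy.

tsvtytyy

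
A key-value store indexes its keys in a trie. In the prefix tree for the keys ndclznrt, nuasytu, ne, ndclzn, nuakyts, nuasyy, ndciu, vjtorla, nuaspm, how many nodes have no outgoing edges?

8

A leaf is a node with no children — equivalently, the end of a word that is not a proper prefix of any other stored word.
Those words: "ndciu", "ndclznrt", "ne", "nuakyts", "nuaspm", "nuasytu", "nuasyy", "vjtorla"
Leaf count: 8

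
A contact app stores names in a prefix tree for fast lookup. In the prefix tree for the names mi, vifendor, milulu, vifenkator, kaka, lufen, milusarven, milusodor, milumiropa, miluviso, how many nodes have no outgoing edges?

9

Leaves are exactly the stored words that no other stored word extends.
Those words: "kaka", "lufen", "milulu", "milumiropa", "milusarven", "milusodor", "miluviso", "vifendor", "vifenkator"
Leaf count: 9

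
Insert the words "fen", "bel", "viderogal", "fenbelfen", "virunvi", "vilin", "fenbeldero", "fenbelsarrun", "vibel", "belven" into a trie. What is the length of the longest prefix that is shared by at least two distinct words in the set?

The deepest shared node is where two words last agree before diverging.
e.g. "fenbeldero" and "fenbelfen" share the prefix "fenbel" of length 6; no pair shares a longer one.
Longest shared-prefix length: 6

6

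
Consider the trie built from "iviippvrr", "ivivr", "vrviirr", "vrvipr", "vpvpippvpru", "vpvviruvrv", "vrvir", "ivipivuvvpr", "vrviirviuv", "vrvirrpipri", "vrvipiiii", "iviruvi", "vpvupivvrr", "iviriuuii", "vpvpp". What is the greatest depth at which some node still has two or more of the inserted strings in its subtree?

The deepest shared node is where two words last agree before diverging.
e.g. "vrviirr" and "vrviirviuv" share the prefix "vrviir" of length 6; no pair shares a longer one.
Longest shared-prefix length: 6

6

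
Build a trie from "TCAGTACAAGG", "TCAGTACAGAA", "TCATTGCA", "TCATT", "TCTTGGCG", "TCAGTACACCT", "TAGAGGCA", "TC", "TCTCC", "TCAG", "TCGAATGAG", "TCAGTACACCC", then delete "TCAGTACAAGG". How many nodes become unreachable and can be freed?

3

After clearing the end-marker at "TCAGTACAAGG", prune upward until reaching a node still needed by another word.
The suffix "AGG" (3 nodes) is used only by "TCAGTACAAGG"; the node for "TCAGTACA" still has the child "G", so pruning stops there.
Nodes removed: 3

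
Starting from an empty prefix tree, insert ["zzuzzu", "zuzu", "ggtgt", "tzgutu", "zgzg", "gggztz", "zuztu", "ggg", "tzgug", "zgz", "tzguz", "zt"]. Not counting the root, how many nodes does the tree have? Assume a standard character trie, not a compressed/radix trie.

32

Trie structure (* marks end of a word):
(root)
├─ g
│  └─ g
│     ├─ g *
│     │  └─ z
│     │     └─ t
│     │        └─ z *
│     └─ t
│        └─ g
│           └─ t *
├─ t
│  └─ z
│     └─ g
│        └─ u
│           ├─ g *
│           ├─ t
│           │  └─ u *
│           └─ z *
└─ z
   ├─ g
   │  └─ z *
   │     └─ g *
   ├─ t *
   ├─ u
   │  └─ z
   │     ├─ t
   │     │  └─ u *
   │     └─ u *
   └─ z
      └─ u
         └─ z
            └─ z
               └─ u *
Counting every labelled node above: 32.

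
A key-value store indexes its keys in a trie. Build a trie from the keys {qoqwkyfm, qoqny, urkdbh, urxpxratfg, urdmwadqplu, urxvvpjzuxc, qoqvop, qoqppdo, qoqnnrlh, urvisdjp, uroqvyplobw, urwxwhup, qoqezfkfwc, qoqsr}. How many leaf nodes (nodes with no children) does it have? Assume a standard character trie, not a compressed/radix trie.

A leaf is a node with no children — equivalently, the end of a word that is not a proper prefix of any other stored word.
Those words: "qoqezfkfwc", "qoqnnrlh", "qoqny", "qoqppdo", "qoqsr", "qoqvop", "qoqwkyfm", "urdmwadqplu", "urkdbh", "uroqvyplobw", "urvisdjp", "urwxwhup", "urxpxratfg", "urxvvpjzuxc"
Leaf count: 14

14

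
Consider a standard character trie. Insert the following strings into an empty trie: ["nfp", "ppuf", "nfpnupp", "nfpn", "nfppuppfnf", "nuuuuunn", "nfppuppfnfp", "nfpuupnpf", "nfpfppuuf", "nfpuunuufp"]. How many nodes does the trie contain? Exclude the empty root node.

Insert word by word; a character creates a node only if that edge doesn't already exist:
  "nfp" → 3 new (n, f, p)
  "ppuf" → 4 new (p, p, u, f)
  "nfpnupp" → prefix "nfp" already present; 4 new (n, u, p, p)
  "nfpn" → prefix "nfpn" already present; 0 new (none)
  "nfppuppfnf" → prefix "nfp" already present; 7 new (p, u, p, p, f, n, f)
  "nuuuuunn" → prefix "n" already present; 7 new (u, u, u, u, u, n, n)
  "nfppuppfnfp" → prefix "nfppuppfnf" already present; 1 new (p)
  "nfpuupnpf" → prefix "nfp" already present; 6 new (u, u, p, n, p, f)
  "nfpfppuuf" → prefix "nfp" already present; 6 new (f, p, p, u, u, f)
  "nfpuunuufp" → prefix "nfpuu" already present; 5 new (n, u, u, f, p)
Total nodes = 3 + 4 + 4 + 0 + 7 + 7 + 1 + 6 + 6 + 5 = 43

43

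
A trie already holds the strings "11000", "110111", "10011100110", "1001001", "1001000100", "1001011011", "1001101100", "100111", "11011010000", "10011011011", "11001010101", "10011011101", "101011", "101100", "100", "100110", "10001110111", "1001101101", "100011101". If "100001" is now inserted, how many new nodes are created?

2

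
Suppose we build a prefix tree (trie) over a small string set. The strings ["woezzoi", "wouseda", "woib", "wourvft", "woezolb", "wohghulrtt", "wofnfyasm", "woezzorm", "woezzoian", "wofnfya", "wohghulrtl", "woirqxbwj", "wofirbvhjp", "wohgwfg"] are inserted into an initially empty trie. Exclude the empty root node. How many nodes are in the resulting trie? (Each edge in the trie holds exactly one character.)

Count nodes per top-level branch (shared prefixes stored once):
  'w'-branch (woezolb, woezzoi, woezzoian, woezzorm, wofirbvhjp, wofnfya, wofnfyasm, wohghulrtl, wohghulrtt, wohgwfg, woib, woirqxbwj, wourvft, wouseda): 57 nodes
Sum: 57

57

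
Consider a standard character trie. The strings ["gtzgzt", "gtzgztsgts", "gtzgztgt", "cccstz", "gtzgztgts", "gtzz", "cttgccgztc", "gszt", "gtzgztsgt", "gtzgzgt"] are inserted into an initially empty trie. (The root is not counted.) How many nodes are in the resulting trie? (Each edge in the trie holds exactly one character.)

Trace insertions, counting only characters that open a new branch:
  "gtzgzt" → 6 new (g, t, z, g, z, t)
  "gtzgztsgts" → prefix "gtzgzt" already present; 4 new (s, g, t, s)
  "gtzgztgt" → prefix "gtzgzt" already present; 2 new (g, t)
  "cccstz" → 6 new (c, c, c, s, t, z)
  "gtzgztgts" → prefix "gtzgztgt" already present; 1 new (s)
  "gtzz" → prefix "gtz" already present; 1 new (z)
  "cttgccgztc" → prefix "c" already present; 9 new (t, t, g, c, c, g, z, t, c)
  "gszt" → prefix "g" already present; 3 new (s, z, t)
  "gtzgztsgt" → prefix "gtzgztsgt" already present; 0 new (none)
  "gtzgzgt" → prefix "gtzgz" already present; 2 new (g, t)
Total nodes = 6 + 4 + 2 + 6 + 1 + 1 + 9 + 3 + 0 + 2 = 34

34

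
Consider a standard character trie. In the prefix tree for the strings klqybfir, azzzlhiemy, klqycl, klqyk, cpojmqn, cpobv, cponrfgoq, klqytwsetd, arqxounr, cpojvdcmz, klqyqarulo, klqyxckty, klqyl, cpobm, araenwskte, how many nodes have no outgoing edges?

15

A leaf is a node with no children — equivalently, the end of a word that is not a proper prefix of any other stored word.
Those words: "araenwskte", "arqxounr", "azzzlhiemy", "cpobm", "cpobv", "cpojmqn", "cpojvdcmz", "cponrfgoq", "klqybfir", "klqycl", "klqyk", "klqyl", "klqyqarulo", "klqytwsetd", "klqyxckty"
Leaf count: 15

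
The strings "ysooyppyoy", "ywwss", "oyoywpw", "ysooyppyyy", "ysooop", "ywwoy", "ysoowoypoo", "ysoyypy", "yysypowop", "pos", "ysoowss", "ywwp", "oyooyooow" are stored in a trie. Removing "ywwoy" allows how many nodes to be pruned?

2

A node on "ywwoy"'s path can go only if nothing else ends at it or branches off below it.
The suffix "oy" (2 nodes) is used only by "ywwoy"; the node for "yww" still has the child "s", so pruning stops there.
Nodes removed: 2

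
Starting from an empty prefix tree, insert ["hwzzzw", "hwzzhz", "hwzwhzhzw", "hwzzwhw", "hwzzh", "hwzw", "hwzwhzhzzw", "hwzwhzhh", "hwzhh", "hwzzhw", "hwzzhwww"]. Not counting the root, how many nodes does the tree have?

Trace insertions, counting only characters that open a new branch:
  "hwzzzw" → 6 new (h, w, z, z, z, w)
  "hwzzhz" → prefix "hwzz" already present; 2 new (h, z)
  "hwzwhzhzw" → prefix "hwz" already present; 6 new (w, h, z, h, z, w)
  "hwzzwhw" → prefix "hwzz" already present; 3 new (w, h, w)
  "hwzzh" → prefix "hwzzh" already present; 0 new (none)
  "hwzw" → prefix "hwzw" already present; 0 new (none)
  "hwzwhzhzzw" → prefix "hwzwhzhz" already present; 2 new (z, w)
  "hwzwhzhh" → prefix "hwzwhzh" already present; 1 new (h)
  "hwzhh" → prefix "hwz" already present; 2 new (h, h)
  "hwzzhw" → prefix "hwzzh" already present; 1 new (w)
  "hwzzhwww" → prefix "hwzzhw" already present; 2 new (w, w)
Total nodes = 6 + 2 + 6 + 3 + 0 + 0 + 2 + 1 + 2 + 1 + 2 = 25

25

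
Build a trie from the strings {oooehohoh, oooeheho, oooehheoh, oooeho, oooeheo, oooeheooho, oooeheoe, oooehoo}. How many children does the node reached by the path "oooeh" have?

Walk "oooeh" from the root, arriving at one node.
Characters that immediately follow "oooeh" among the stored strings: {e, h, o}.
That node has 3 child edges.

3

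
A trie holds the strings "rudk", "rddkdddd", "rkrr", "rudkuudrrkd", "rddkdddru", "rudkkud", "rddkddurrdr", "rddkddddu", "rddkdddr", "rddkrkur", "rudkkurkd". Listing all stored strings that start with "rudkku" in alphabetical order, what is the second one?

rudkkurkd

Filter for "rudkku…" and sort: "rudkkud", "rudkkurkd"
The 2nd is rudkkurkd.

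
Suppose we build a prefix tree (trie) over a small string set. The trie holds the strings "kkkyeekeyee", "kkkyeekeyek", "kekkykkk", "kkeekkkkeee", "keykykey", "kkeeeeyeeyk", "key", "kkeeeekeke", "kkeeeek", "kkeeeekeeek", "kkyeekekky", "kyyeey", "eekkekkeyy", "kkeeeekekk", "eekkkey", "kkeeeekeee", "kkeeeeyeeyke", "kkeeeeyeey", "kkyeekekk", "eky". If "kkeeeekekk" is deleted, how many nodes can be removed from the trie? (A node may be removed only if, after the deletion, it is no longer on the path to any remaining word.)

1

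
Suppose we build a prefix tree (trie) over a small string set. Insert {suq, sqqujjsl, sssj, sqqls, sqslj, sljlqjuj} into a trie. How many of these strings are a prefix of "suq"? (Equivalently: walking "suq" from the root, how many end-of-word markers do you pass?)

1

Walk "suq" from the root; an end-of-word marker is hit whenever a stored word is a prefix of "suq".
Prefixes of the query that are stored words: "suq"
Count: 1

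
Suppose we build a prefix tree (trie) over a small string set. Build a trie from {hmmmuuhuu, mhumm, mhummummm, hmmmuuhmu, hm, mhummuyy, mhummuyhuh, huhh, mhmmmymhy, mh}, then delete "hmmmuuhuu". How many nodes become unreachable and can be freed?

A node on "hmmmuuhuu"'s path can go only if nothing else ends at it or branches off below it.
The suffix "uu" (2 nodes) is used only by "hmmmuuhuu"; the node for "hmmmuuh" still has the child "m", so pruning stops there.
Nodes removed: 2

2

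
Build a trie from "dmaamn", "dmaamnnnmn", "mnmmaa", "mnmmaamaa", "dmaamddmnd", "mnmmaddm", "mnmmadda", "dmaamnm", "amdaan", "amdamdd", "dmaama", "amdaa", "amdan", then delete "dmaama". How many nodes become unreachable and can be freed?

1

Walk "dmaama" from the leaf back toward the root, removing each node that no remaining word uses.
The suffix "a" (1 node) is used only by "dmaama"; the node for "dmaam" still has the child "n", so pruning stops there.
Nodes removed: 1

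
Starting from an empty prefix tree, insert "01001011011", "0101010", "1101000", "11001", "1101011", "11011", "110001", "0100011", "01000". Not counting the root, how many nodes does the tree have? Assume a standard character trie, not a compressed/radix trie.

Trie structure (* marks end of a word):
(root)
├─ 0
│  └─ 1
│     └─ 0
│        ├─ 0
│        │  ├─ 0 *
│        │  │  └─ 1
│        │  │     └─ 1 *
│        │  └─ 1
│        │     └─ 0
│        │        └─ 1
│        │           └─ 1
│        │              └─ 0
│        │                 └─ 1
│        │                    └─ 1 *
│        └─ 1
│           └─ 0
│              └─ 1
│                 └─ 0 *
└─ 1
   └─ 1
      └─ 0
         ├─ 0
         │  ├─ 0
         │  │  └─ 1 *
         │  └─ 1 *
         └─ 1
            ├─ 0
            │  ├─ 0
            │  │  └─ 0 *
            │  └─ 1
            │     └─ 1 *
            └─ 1 *
Counting every labelled node above: 32.

32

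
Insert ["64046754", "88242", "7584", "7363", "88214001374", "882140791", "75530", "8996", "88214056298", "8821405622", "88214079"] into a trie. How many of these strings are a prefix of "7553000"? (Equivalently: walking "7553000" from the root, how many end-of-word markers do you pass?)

Check each prefix of "7553000" against the stored set — each match is an end-marker on the path.
Prefixes of the query that are stored words: "75530"
Count: 1

1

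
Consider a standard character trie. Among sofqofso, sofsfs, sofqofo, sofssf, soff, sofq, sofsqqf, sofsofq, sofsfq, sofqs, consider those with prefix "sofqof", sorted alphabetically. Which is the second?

sofqofso

Words with prefix "sofqof", in lexicographic order: "sofqofo", "sofqofso"
The 2nd is sofqofso.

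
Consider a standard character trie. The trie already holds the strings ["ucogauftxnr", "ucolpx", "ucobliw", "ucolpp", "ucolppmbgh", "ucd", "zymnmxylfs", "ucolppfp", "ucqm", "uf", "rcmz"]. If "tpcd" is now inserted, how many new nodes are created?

No existing word starts with "t", so every character of "tpcd" needs a new node.
4 − 0 = 4 new nodes.

4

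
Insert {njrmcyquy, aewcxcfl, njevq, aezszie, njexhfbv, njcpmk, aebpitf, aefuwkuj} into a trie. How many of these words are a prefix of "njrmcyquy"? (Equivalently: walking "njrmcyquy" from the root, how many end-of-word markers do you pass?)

Walk "njrmcyquy" from the root; an end-of-word marker is hit whenever a stored word is a prefix of "njrmcyquy".
Prefixes of the query that are stored words: "njrmcyquy"
Count: 1

1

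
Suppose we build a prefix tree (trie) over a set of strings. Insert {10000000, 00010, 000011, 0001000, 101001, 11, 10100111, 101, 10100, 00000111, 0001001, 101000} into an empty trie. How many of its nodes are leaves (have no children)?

8

Leaves are exactly the stored words that no other stored word extends.
Those words: "00000111", "000011", "0001000", "0001001", "10000000", "101000", "10100111", "11"
Leaf count: 8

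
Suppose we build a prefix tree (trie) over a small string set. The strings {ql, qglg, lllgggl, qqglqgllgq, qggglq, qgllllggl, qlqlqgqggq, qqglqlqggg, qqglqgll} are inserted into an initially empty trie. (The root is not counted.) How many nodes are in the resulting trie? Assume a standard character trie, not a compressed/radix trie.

For each word, the new-node count is its length minus the longest prefix already in the trie:
  "ql" → 2 new (q, l)
  "qglg" → prefix "q" already present; 3 new (g, l, g)
  "lllgggl" → 7 new (l, l, l, g, g, g, l)
  "qqglqgllgq" → prefix "q" already present; 9 new (q, g, l, q, g, l, l, g, q)
  "qggglq" → prefix "qg" already present; 4 new (g, g, l, q)
  "qgllllggl" → prefix "qgl" already present; 6 new (l, l, l, g, g, l)
  "qlqlqgqggq" → prefix "ql" already present; 8 new (q, l, q, g, q, g, g, q)
  "qqglqlqggg" → prefix "qqglq" already present; 5 new (l, q, g, g, g)
  "qqglqgll" → prefix "qqglqgll" already present; 0 new (none)
Total nodes = 2 + 3 + 7 + 9 + 4 + 6 + 8 + 5 + 0 = 44

44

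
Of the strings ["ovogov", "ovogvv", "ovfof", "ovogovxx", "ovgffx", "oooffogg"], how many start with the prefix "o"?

6

Walk to "o"; the words in its subtree are exactly those with that prefix.
Matches: "oooffogg", "ovfof", "ovgffx", "ovogov", "ovogovxx", "ovogvv"
Count: 6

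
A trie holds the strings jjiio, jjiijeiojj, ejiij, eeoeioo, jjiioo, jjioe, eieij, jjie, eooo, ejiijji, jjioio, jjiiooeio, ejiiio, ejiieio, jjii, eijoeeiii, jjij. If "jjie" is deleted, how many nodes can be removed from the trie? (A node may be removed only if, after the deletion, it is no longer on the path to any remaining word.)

Walk "jjie" from the leaf back toward the root, removing each node that no remaining word uses.
The suffix "e" (1 node) is used only by "jjie"; the node for "jji" still has the child "i", so pruning stops there.
Nodes removed: 1

1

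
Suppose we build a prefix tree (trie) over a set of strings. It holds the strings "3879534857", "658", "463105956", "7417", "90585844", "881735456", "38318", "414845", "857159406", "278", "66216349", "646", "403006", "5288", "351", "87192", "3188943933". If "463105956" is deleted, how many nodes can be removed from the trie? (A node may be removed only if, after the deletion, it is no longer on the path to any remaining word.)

8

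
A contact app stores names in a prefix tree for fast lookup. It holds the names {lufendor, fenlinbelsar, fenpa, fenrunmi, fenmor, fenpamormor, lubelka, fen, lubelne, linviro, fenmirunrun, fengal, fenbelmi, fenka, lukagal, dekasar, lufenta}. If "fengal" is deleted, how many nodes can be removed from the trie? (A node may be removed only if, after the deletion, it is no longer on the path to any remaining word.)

Walk "fengal" from the leaf back toward the root, removing each node that no remaining word uses.
The suffix "gal" (3 nodes) is used only by "fengal"; the node for "fen" still has the child "l", so pruning stops there.
Nodes removed: 3

3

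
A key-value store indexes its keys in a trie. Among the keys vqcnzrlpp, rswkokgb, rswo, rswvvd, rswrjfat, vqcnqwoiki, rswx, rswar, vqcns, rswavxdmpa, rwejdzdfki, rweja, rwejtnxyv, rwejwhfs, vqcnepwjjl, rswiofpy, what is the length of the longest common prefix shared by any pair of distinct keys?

Look for the deepest trie node that still has at least two words in its subtree.
"rswar" and "rswavxdmpa" agree on "rswa" (4 characters) before diverging; nothing deeper is shared.
Longest shared-prefix length: 4

4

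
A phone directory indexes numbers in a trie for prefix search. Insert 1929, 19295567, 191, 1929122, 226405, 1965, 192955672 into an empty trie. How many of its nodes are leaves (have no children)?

A leaf is a node with no children — equivalently, the end of a word that is not a proper prefix of any other stored word.
Those words: "191", "1929122", "192955672", "1965", "226405"
Leaf count: 5

5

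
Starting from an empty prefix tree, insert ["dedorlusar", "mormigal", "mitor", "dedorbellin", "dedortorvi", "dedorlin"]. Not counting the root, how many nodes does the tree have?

Count nodes per top-level branch (shared prefixes stored once):
  'd'-branch (dedorbellin, dedorlin, dedorlusar, dedortorvi): 23 nodes
  'm'-branch (mitor, mormigal): 12 nodes
Sum: 35

35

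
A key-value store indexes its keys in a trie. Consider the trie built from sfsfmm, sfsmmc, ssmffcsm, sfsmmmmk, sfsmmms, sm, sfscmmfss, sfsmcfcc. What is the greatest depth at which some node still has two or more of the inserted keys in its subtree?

Look for the deepest trie node that still has at least two words in its subtree.
e.g. "sfsmmmmk" and "sfsmmms" share the prefix "sfsmmm" of length 6; no pair shares a longer one.
Longest shared-prefix length: 6

6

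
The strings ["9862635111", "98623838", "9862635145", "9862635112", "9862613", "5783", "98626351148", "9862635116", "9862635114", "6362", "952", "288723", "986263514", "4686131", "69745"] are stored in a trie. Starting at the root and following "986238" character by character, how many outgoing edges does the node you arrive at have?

Walk "986238" from the root, arriving at one node.
Characters that immediately follow "986238" among the stored strings: {3}.
That node has 1 child edge.

1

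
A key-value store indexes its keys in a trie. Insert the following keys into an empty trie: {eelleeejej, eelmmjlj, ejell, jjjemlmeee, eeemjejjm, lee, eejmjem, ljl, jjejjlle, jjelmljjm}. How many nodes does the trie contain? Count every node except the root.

58

Trace insertions, counting only characters that open a new branch:
  "eelleeejej" → 10 new (e, e, l, l, e, e, e, j, e, j)
  "eelmmjlj" → prefix "eel" already present; 5 new (m, m, j, l, j)
  "ejell" → prefix "e" already present; 4 new (j, e, l, l)
  "jjjemlmeee" → 10 new (j, j, j, e, m, l, m, e, e, e)
  "eeemjejjm" → prefix "ee" already present; 7 new (e, m, j, e, j, j, m)
  "lee" → 3 new (l, e, e)
  "eejmjem" → prefix "ee" already present; 5 new (j, m, j, e, m)
  "ljl" → prefix "l" already present; 2 new (j, l)
  "jjejjlle" → prefix "jj" already present; 6 new (e, j, j, l, l, e)
  "jjelmljjm" → prefix "jje" already present; 6 new (l, m, l, j, j, m)
Total nodes = 10 + 5 + 4 + 10 + 7 + 3 + 5 + 2 + 6 + 6 = 58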